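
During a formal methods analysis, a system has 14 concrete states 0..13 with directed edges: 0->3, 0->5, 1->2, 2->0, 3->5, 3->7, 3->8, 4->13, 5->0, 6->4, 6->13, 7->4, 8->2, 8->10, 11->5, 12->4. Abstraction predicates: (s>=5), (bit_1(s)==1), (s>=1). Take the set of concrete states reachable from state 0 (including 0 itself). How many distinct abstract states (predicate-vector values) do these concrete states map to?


BFS from 0:
Concrete reachable: {0, 2, 3, 4, 5, 7, 8, 10, 13}
Abstract via predicates (s>=5), (bit_1(s)==1), (s>=1):
  (0,0,0) <- {0}
  (0,0,1) <- {4}
  (0,1,1) <- {2, 3}
  (1,0,1) <- {5, 8, 13}
  (1,1,1) <- {7, 10}
Distinct abstract states = 5

5


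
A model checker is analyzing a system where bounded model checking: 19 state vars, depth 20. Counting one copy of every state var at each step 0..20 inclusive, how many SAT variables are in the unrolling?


BMC unrolls to depth k, creating one copy of each state var for steps 0..k.
Step count = 20 + 1 = 21 (steps 0 through 20)
Vars per step = 19
Total = 19 * 21 = 399

399


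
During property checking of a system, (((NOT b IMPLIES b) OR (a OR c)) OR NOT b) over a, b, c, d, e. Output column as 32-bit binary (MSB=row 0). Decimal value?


Formula: (((NOT b IMPLIES b) OR (a OR c)) OR NOT b) over a, b, c, d, e (32 rows)
Evaluate each row (bits = a,b,c,d,e, MSB first):
  row 0 [00000]: (((NOT 0 IMPLIES 0) OR (0 OR 0)) OR NOT 0) -> 1
  row 1 [00001]: (((NOT 0 IMPLIES 0) OR (0 OR 0)) OR NOT 0) -> 1
  row 2 [00010]: (((NOT 0 IMPLIES 0) OR (0 OR 0)) OR NOT 0) -> 1
  row 3 [00011]: (((NOT 0 IMPLIES 0) OR (0 OR 0)) OR NOT 0) -> 1
  row 4 [00100]: (((NOT 0 IMPLIES 0) OR (0 OR 1)) OR NOT 0) -> 1
  row 5 [00101]: (((NOT 0 IMPLIES 0) OR (0 OR 1)) OR NOT 0) -> 1
  row 6 [00110]: (((NOT 0 IMPLIES 0) OR (0 OR 1)) OR NOT 0) -> 1
  row 7 [00111]: (((NOT 0 IMPLIES 0) OR (0 OR 1)) OR NOT 0) -> 1
  row 8 [01000]: (((NOT 1 IMPLIES 1) OR (0 OR 0)) OR NOT 1) -> 1
  row 9 [01001]: (((NOT 1 IMPLIES 1) OR (0 OR 0)) OR NOT 1) -> 1
  row 10 [01010]: (((NOT 1 IMPLIES 1) OR (0 OR 0)) OR NOT 1) -> 1
  row 11 [01011]: (((NOT 1 IMPLIES 1) OR (0 OR 0)) OR NOT 1) -> 1
  row 12 [01100]: (((NOT 1 IMPLIES 1) OR (0 OR 1)) OR NOT 1) -> 1
  row 13 [01101]: (((NOT 1 IMPLIES 1) OR (0 OR 1)) OR NOT 1) -> 1
  row 14 [01110]: (((NOT 1 IMPLIES 1) OR (0 OR 1)) OR NOT 1) -> 1
  row 15 [01111]: (((NOT 1 IMPLIES 1) OR (0 OR 1)) OR NOT 1) -> 1
  row 16 [10000]: (((NOT 0 IMPLIES 0) OR (1 OR 0)) OR NOT 0) -> 1
  row 17 [10001]: (((NOT 0 IMPLIES 0) OR (1 OR 0)) OR NOT 0) -> 1
  row 18 [10010]: (((NOT 0 IMPLIES 0) OR (1 OR 0)) OR NOT 0) -> 1
  row 19 [10011]: (((NOT 0 IMPLIES 0) OR (1 OR 0)) OR NOT 0) -> 1
  row 20 [10100]: (((NOT 0 IMPLIES 0) OR (1 OR 1)) OR NOT 0) -> 1
  row 21 [10101]: (((NOT 0 IMPLIES 0) OR (1 OR 1)) OR NOT 0) -> 1
  row 22 [10110]: (((NOT 0 IMPLIES 0) OR (1 OR 1)) OR NOT 0) -> 1
  row 23 [10111]: (((NOT 0 IMPLIES 0) OR (1 OR 1)) OR NOT 0) -> 1
  row 24 [11000]: (((NOT 1 IMPLIES 1) OR (1 OR 0)) OR NOT 1) -> 1
  row 25 [11001]: (((NOT 1 IMPLIES 1) OR (1 OR 0)) OR NOT 1) -> 1
  row 26 [11010]: (((NOT 1 IMPLIES 1) OR (1 OR 0)) OR NOT 1) -> 1
  row 27 [11011]: (((NOT 1 IMPLIES 1) OR (1 OR 0)) OR NOT 1) -> 1
  row 28 [11100]: (((NOT 1 IMPLIES 1) OR (1 OR 1)) OR NOT 1) -> 1
  row 29 [11101]: (((NOT 1 IMPLIES 1) OR (1 OR 1)) OR NOT 1) -> 1
  row 30 [11110]: (((NOT 1 IMPLIES 1) OR (1 OR 1)) OR NOT 1) -> 1
  row 31 [11111]: (((NOT 1 IMPLIES 1) OR (1 OR 1)) OR NOT 1) -> 1
Full result column, 4 rows per line (a,b,c fixed per line; d,e runs 00..11 left to right):
  rows 0-3 [a,b,c=000]: 1111  = hex F
  rows 4-7 [a,b,c=001]: 1111  = hex F
  rows 8-11 [a,b,c=010]: 1111  = hex F
  rows 12-15 [a,b,c=011]: 1111  = hex F
  rows 16-19 [a,b,c=100]: 1111  = hex F
  rows 20-23 [a,b,c=101]: 1111  = hex F
  rows 24-27 [a,b,c=110]: 1111  = hex F
  rows 28-31 [a,b,c=111]: 1111  = hex F
Output column (row 0 .. row 31) = 11111111111111111111111111111111
Output column grouped in 4s = 1111 1111 1111 1111 1111 1111 1111 1111 = 0xFFFFFFFF
Convert to decimal digit by digit (value = value*16 + digit):
  F -> 15
  15*16 + 15 (F) = 255
  255*16 + 15 (F) = 4095
  4095*16 + 15 (F) = 65535
  65535*16 + 15 (F) = 1048575
  1048575*16 + 15 (F) = 16777215
  16777215*16 + 15 (F) = 268435455
  268435455*16 + 15 (F) = 4294967295
Decimal = 4294967295

4294967295


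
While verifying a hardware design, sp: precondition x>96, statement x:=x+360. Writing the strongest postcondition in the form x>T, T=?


Formula: sp(P, x:=E) = exists old_x. (x = E[old_x/x]) AND P[old_x/x] (old_x is the value of x before the assignment; eliminate old_x by solving x = E[old_x/x] for old_x)
Step 1: Precondition P: x>96, i.e. old_x > 96
Step 2: Assignment gives x = old_x + 360, so old_x = x - 360
Step 3: Substitute into P: x - 360 > 96
Step 4: Simplify: x > 96+360 = 456

456


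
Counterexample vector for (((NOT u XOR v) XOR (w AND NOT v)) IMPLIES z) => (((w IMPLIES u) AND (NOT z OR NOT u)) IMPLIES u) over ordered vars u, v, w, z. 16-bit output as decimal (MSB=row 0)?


F1 = (((NOT u XOR v) XOR (w AND NOT v)) IMPLIES z)
F2 = (((w IMPLIES u) AND (NOT z OR NOT u)) IMPLIES u)
Counterexample to F1=>F2 is where F1=1 and F2=0.
Evaluate each row (bits = u,v,w,z, MSB first):
  row 0 [0000]: F1=0 F2=0 -> F1&~F2 -> 0
  row 1 [0001]: F1=1 F2=0 -> F1&~F2 -> 1
  row 2 [0010]: F1=1 F2=1 -> F1&~F2 -> 0
  row 3 [0011]: F1=1 F2=1 -> F1&~F2 -> 0
  row 4 [0100]: F1=1 F2=0 -> F1&~F2 -> 1
  row 5 [0101]: F1=1 F2=0 -> F1&~F2 -> 1
  row 6 [0110]: F1=1 F2=1 -> F1&~F2 -> 0
  row 7 [0111]: F1=1 F2=1 -> F1&~F2 -> 0
  row 8 [1000]: F1=1 F2=1 -> F1&~F2 -> 0
  row 9 [1001]: F1=1 F2=1 -> F1&~F2 -> 0
  row 10 [1010]: F1=0 F2=1 -> F1&~F2 -> 0
  row 11 [1011]: F1=1 F2=1 -> F1&~F2 -> 0
  row 12 [1100]: F1=0 F2=1 -> F1&~F2 -> 0
  row 13 [1101]: F1=1 F2=1 -> F1&~F2 -> 0
  row 14 [1110]: F1=0 F2=1 -> F1&~F2 -> 0
  row 15 [1111]: F1=1 F2=1 -> F1&~F2 -> 0
Full result column, 4 rows per line (u,v fixed per line; w,z runs 00..11 left to right):
  rows 0-3 [u,v=00]: 0100  = hex 4
  rows 4-7 [u,v=01]: 1100  = hex C
  rows 8-11 [u,v=10]: 0000  = hex 0
  rows 12-15 [u,v=11]: 0000  = hex 0
Counterexample vector (row 0 .. row 15) = 0100110000000000
Output column grouped in 4s = 0100 1100 0000 0000 = 0x4C00
Convert to decimal digit by digit (value = value*16 + digit):
  4 -> 4
  4*16 + 12 (C) = 76
  76*16 + 0 = 1216
  1216*16 + 0 = 19456
Decimal = 19456

19456


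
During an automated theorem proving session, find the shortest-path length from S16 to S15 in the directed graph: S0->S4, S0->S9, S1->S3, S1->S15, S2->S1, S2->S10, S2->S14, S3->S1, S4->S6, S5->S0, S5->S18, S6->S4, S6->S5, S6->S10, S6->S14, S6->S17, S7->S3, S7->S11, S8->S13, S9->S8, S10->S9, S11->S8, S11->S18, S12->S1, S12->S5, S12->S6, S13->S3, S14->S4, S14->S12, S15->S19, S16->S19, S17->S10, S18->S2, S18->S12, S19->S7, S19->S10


BFS layer-by-layer from S16:
  dist 0: {S16}
  dist 1: {S19}
  dist 2: {S7, S10}
  dist 3: {S3, S9, S11}
  dist 4: {S1, S8, S18}
  dist 5: {S2, S12, S13, S15}
  -> S15 reached at distance 5
Shortest path length = 5

5


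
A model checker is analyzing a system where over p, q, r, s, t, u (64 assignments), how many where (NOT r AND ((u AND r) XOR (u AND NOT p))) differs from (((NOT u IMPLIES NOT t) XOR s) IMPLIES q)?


F1 = (NOT r AND ((u AND r) XOR (u AND NOT p)))
F2 = (((NOT u IMPLIES NOT t) XOR s) IMPLIES q)
Evaluate both on each of 64 rows (bits = p,q,r,s,t,u):
  row 0 [000000]: F1=0 F2=0 -> 0
  row 1 [000001]: F1=1 F2=0 (differ) -> 1
  row 2 [000010]: F1=0 F2=1 (differ) -> 1
  row 3 [000011]: F1=1 F2=0 (differ) -> 1
  row 4 [000100]: F1=0 F2=1 (differ) -> 1
  (every remaining row is evaluated the same way; all 64 results are listed next)
Full result column, 8 rows per line (p,q,r fixed per line; s,t,u runs 000..111 left to right):
  rows 0-7 [p,q,r=000]: 01111000  (ones: 4)
  rows 8-15 [p,q,r=001]: 00101101  (ones: 4)
  rows 16-23 [p,q,r=010]: 10101010  (ones: 4)
  rows 24-31 [p,q,r=011]: 11111111  (ones: 8)
  rows 32-39 [p,q,r=100]: 00101101  (ones: 4)
  rows 40-47 [p,q,r=101]: 00101101  (ones: 4)
  rows 48-55 [p,q,r=110]: 11111111  (ones: 8)
  rows 56-63 [p,q,r=111]: 11111111  (ones: 8)
Disagreements = 4+4+4+8+4+4+8+8 = 44

44


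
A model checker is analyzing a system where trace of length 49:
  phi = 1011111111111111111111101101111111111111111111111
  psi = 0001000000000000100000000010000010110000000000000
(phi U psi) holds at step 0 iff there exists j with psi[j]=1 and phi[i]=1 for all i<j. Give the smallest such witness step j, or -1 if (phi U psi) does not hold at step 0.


(phi U psi) at 0: need smallest j with psi[j]=1 and phi[i]=1 for all i in [0,j).
Scan from step 0:
  step 0: phi=1, psi=0 -> continue
  step 1: phi=0 -> phi-prefix broken from here
  step 3: psi=1 but phi already failed -> not a witness
  step 16: psi=1 but phi already failed -> not a witness
  step 26: psi=1 but phi already failed -> not a witness
  step 32: psi=1 but phi already failed -> not a witness
  step 34: psi=1 but phi already failed -> not a witness
  step 35: psi=1 but phi already failed -> not a witness
  end of trace: no witness -> -1
Witness step = -1

-1


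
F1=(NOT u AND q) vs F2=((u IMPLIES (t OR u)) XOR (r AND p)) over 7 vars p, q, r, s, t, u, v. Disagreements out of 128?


F1 = (NOT u AND q)
F2 = ((u IMPLIES (t OR u)) XOR (r AND p))
Evaluate both on each of 128 rows (bits = p,q,r,s,t,u,v):
  row 0 [0000000]: F1=0 F2=1 (differ) -> 1
  row 1 [0000001]: F1=0 F2=1 (differ) -> 1
  row 2 [0000010]: F1=0 F2=1 (differ) -> 1
  row 3 [0000011]: F1=0 F2=1 (differ) -> 1
  row 4 [0000100]: F1=0 F2=1 (differ) -> 1
  (every remaining row is evaluated the same way; all 128 results are listed next)
Full result column, 8 rows per line (p,q,r,s fixed per line; t,u,v runs 000..111 left to right):
  rows 0-7 [p,q,r,s=0000]: 11111111  (ones: 8)
  rows 8-15 [p,q,r,s=0001]: 11111111  (ones: 8)
  rows 16-23 [p,q,r,s=0010]: 11111111  (ones: 8)
  rows 24-31 [p,q,r,s=0011]: 11111111  (ones: 8)
  rows 32-39 [p,q,r,s=0100]: 00110011  (ones: 4)
  rows 40-47 [p,q,r,s=0101]: 00110011  (ones: 4)
  rows 48-55 [p,q,r,s=0110]: 00110011  (ones: 4)
  rows 56-63 [p,q,r,s=0111]: 00110011  (ones: 4)
  rows 64-71 [p,q,r,s=1000]: 11111111  (ones: 8)
  rows 72-79 [p,q,r,s=1001]: 11111111  (ones: 8)
  rows 80-87 [p,q,r,s=1010]: 00000000  (ones: 0)
  rows 88-95 [p,q,r,s=1011]: 00000000  (ones: 0)
  rows 96-103 [p,q,r,s=1100]: 00110011  (ones: 4)
  rows 104-111 [p,q,r,s=1101]: 00110011  (ones: 4)
  rows 112-119 [p,q,r,s=1110]: 11001100  (ones: 4)
  rows 120-127 [p,q,r,s=1111]: 11001100  (ones: 4)
Disagreements = 8+8+8+8+4+4+4+4+8+8+0+0+4+4+4+4 = 80

80


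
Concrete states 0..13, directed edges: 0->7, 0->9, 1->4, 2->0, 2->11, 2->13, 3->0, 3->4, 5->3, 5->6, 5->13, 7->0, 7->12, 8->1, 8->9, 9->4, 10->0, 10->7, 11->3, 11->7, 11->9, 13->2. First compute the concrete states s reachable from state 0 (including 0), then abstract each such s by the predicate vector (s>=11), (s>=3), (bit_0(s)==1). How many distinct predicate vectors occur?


BFS from 0:
Concrete reachable: {0, 4, 7, 9, 12}
Abstract via predicates (s>=11), (s>=3), (bit_0(s)==1):
  (0,0,0) <- {0}
  (0,1,0) <- {4}
  (0,1,1) <- {7, 9}
  (1,1,0) <- {12}
Distinct abstract states = 4

4


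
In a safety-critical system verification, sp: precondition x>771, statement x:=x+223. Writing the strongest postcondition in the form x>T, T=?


Formula: sp(P, x:=E) = exists old_x. (x = E[old_x/x]) AND P[old_x/x] (old_x is the value of x before the assignment; eliminate old_x by solving x = E[old_x/x] for old_x)
Step 1: Precondition P: x>771, i.e. old_x > 771
Step 2: Assignment gives x = old_x + 223, so old_x = x - 223
Step 3: Substitute into P: x - 223 > 771
Step 4: Simplify: x > 771+223 = 994

994


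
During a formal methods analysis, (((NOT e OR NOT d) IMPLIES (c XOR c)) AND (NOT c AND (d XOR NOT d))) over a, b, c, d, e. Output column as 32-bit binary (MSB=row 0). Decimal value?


Formula: (((NOT e OR NOT d) IMPLIES (c XOR c)) AND (NOT c AND (d XOR NOT d))) over a, b, c, d, e (32 rows)
Evaluate each row (bits = a,b,c,d,e, MSB first):
  row 0 [00000]: (((NOT 0 OR NOT 0) IMPLIES (0 XOR 0)) AND (NOT 0 AND (0 XOR NOT 0))) -> 0
  row 1 [00001]: (((NOT 1 OR NOT 0) IMPLIES (0 XOR 0)) AND (NOT 0 AND (0 XOR NOT 0))) -> 0
  row 2 [00010]: (((NOT 0 OR NOT 1) IMPLIES (0 XOR 0)) AND (NOT 0 AND (1 XOR NOT 1))) -> 0
  row 3 [00011]: (((NOT 1 OR NOT 1) IMPLIES (0 XOR 0)) AND (NOT 0 AND (1 XOR NOT 1))) -> 1
  row 4 [00100]: (((NOT 0 OR NOT 0) IMPLIES (1 XOR 1)) AND (NOT 1 AND (0 XOR NOT 0))) -> 0
  row 5 [00101]: (((NOT 1 OR NOT 0) IMPLIES (1 XOR 1)) AND (NOT 1 AND (0 XOR NOT 0))) -> 0
  row 6 [00110]: (((NOT 0 OR NOT 1) IMPLIES (1 XOR 1)) AND (NOT 1 AND (1 XOR NOT 1))) -> 0
  row 7 [00111]: (((NOT 1 OR NOT 1) IMPLIES (1 XOR 1)) AND (NOT 1 AND (1 XOR NOT 1))) -> 0
  row 8 [01000]: (((NOT 0 OR NOT 0) IMPLIES (0 XOR 0)) AND (NOT 0 AND (0 XOR NOT 0))) -> 0
  row 9 [01001]: (((NOT 1 OR NOT 0) IMPLIES (0 XOR 0)) AND (NOT 0 AND (0 XOR NOT 0))) -> 0
  row 10 [01010]: (((NOT 0 OR NOT 1) IMPLIES (0 XOR 0)) AND (NOT 0 AND (1 XOR NOT 1))) -> 0
  row 11 [01011]: (((NOT 1 OR NOT 1) IMPLIES (0 XOR 0)) AND (NOT 0 AND (1 XOR NOT 1))) -> 1
  row 12 [01100]: (((NOT 0 OR NOT 0) IMPLIES (1 XOR 1)) AND (NOT 1 AND (0 XOR NOT 0))) -> 0
  row 13 [01101]: (((NOT 1 OR NOT 0) IMPLIES (1 XOR 1)) AND (NOT 1 AND (0 XOR NOT 0))) -> 0
  row 14 [01110]: (((NOT 0 OR NOT 1) IMPLIES (1 XOR 1)) AND (NOT 1 AND (1 XOR NOT 1))) -> 0
  row 15 [01111]: (((NOT 1 OR NOT 1) IMPLIES (1 XOR 1)) AND (NOT 1 AND (1 XOR NOT 1))) -> 0
  row 16 [10000]: (((NOT 0 OR NOT 0) IMPLIES (0 XOR 0)) AND (NOT 0 AND (0 XOR NOT 0))) -> 0
  row 17 [10001]: (((NOT 1 OR NOT 0) IMPLIES (0 XOR 0)) AND (NOT 0 AND (0 XOR NOT 0))) -> 0
  row 18 [10010]: (((NOT 0 OR NOT 1) IMPLIES (0 XOR 0)) AND (NOT 0 AND (1 XOR NOT 1))) -> 0
  row 19 [10011]: (((NOT 1 OR NOT 1) IMPLIES (0 XOR 0)) AND (NOT 0 AND (1 XOR NOT 1))) -> 1
  row 20 [10100]: (((NOT 0 OR NOT 0) IMPLIES (1 XOR 1)) AND (NOT 1 AND (0 XOR NOT 0))) -> 0
  row 21 [10101]: (((NOT 1 OR NOT 0) IMPLIES (1 XOR 1)) AND (NOT 1 AND (0 XOR NOT 0))) -> 0
  row 22 [10110]: (((NOT 0 OR NOT 1) IMPLIES (1 XOR 1)) AND (NOT 1 AND (1 XOR NOT 1))) -> 0
  row 23 [10111]: (((NOT 1 OR NOT 1) IMPLIES (1 XOR 1)) AND (NOT 1 AND (1 XOR NOT 1))) -> 0
  row 24 [11000]: (((NOT 0 OR NOT 0) IMPLIES (0 XOR 0)) AND (NOT 0 AND (0 XOR NOT 0))) -> 0
  row 25 [11001]: (((NOT 1 OR NOT 0) IMPLIES (0 XOR 0)) AND (NOT 0 AND (0 XOR NOT 0))) -> 0
  row 26 [11010]: (((NOT 0 OR NOT 1) IMPLIES (0 XOR 0)) AND (NOT 0 AND (1 XOR NOT 1))) -> 0
  row 27 [11011]: (((NOT 1 OR NOT 1) IMPLIES (0 XOR 0)) AND (NOT 0 AND (1 XOR NOT 1))) -> 1
  row 28 [11100]: (((NOT 0 OR NOT 0) IMPLIES (1 XOR 1)) AND (NOT 1 AND (0 XOR NOT 0))) -> 0
  row 29 [11101]: (((NOT 1 OR NOT 0) IMPLIES (1 XOR 1)) AND (NOT 1 AND (0 XOR NOT 0))) -> 0
  row 30 [11110]: (((NOT 0 OR NOT 1) IMPLIES (1 XOR 1)) AND (NOT 1 AND (1 XOR NOT 1))) -> 0
  row 31 [11111]: (((NOT 1 OR NOT 1) IMPLIES (1 XOR 1)) AND (NOT 1 AND (1 XOR NOT 1))) -> 0
Full result column, 4 rows per line (a,b,c fixed per line; d,e runs 00..11 left to right):
  rows 0-3 [a,b,c=000]: 0001  = hex 1
  rows 4-7 [a,b,c=001]: 0000  = hex 0
  rows 8-11 [a,b,c=010]: 0001  = hex 1
  rows 12-15 [a,b,c=011]: 0000  = hex 0
  rows 16-19 [a,b,c=100]: 0001  = hex 1
  rows 20-23 [a,b,c=101]: 0000  = hex 0
  rows 24-27 [a,b,c=110]: 0001  = hex 1
  rows 28-31 [a,b,c=111]: 0000  = hex 0
Output column (row 0 .. row 31) = 00010000000100000001000000010000
Output column grouped in 4s = 0001 0000 0001 0000 0001 0000 0001 0000 = 0x10101010
Convert to decimal digit by digit (value = value*16 + digit):
  1 -> 1
  1*16 + 0 = 16
  16*16 + 1 = 257
  257*16 + 0 = 4112
  4112*16 + 1 = 65793
  65793*16 + 0 = 1052688
  1052688*16 + 1 = 16843009
  16843009*16 + 0 = 269488144
Decimal = 269488144

269488144


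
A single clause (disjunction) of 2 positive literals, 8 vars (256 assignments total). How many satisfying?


Step 1: Total=2^8=256
Step 2: Unsat when all 2 false: 2^6=64
Step 3: Sat=256-64=192

192


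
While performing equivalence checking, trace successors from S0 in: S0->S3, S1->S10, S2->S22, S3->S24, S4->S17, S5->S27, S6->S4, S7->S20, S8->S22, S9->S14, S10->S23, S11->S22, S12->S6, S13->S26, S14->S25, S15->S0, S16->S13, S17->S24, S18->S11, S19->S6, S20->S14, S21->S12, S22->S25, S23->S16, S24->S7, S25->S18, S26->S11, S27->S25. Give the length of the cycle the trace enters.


Trace from S0 until a state repeats:
  S0 -> S3 -> S24 -> S7 -> S20 -> S14 -> S25 -> S18 -> S11 -> S22 -> S25
S25 first seen at step 6, revisited at step 10.
Cycle length = 10 - 6 = 4

4


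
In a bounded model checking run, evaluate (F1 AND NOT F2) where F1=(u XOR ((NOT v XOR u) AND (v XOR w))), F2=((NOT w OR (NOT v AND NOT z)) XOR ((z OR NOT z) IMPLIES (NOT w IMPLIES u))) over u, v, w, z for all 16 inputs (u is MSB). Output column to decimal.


F1 = (u XOR ((NOT v XOR u) AND (v XOR w)))
F2 = ((NOT w OR (NOT v AND NOT z)) XOR ((z OR NOT z) IMPLIES (NOT w IMPLIES u)))
Counterexample to F1=>F2 is where F1=1 and F2=0.
Evaluate each row (bits = u,v,w,z, MSB first):
  row 0 [0000]: F1=0 F2=1 -> F1&~F2 -> 0
  row 1 [0001]: F1=0 F2=1 -> F1&~F2 -> 0
  row 2 [0010]: F1=1 F2=0 -> F1&~F2 -> 1
  row 3 [0011]: F1=1 F2=1 -> F1&~F2 -> 0
  row 4 [0100]: F1=0 F2=1 -> F1&~F2 -> 0
  row 5 [0101]: F1=0 F2=1 -> F1&~F2 -> 0
  row 6 [0110]: F1=0 F2=1 -> F1&~F2 -> 0
  row 7 [0111]: F1=0 F2=1 -> F1&~F2 -> 0
  row 8 [1000]: F1=1 F2=0 -> F1&~F2 -> 1
  row 9 [1001]: F1=1 F2=0 -> F1&~F2 -> 1
  row 10 [1010]: F1=1 F2=0 -> F1&~F2 -> 1
  row 11 [1011]: F1=1 F2=1 -> F1&~F2 -> 0
  row 12 [1100]: F1=0 F2=0 -> F1&~F2 -> 0
  row 13 [1101]: F1=0 F2=0 -> F1&~F2 -> 0
  row 14 [1110]: F1=1 F2=1 -> F1&~F2 -> 0
  row 15 [1111]: F1=1 F2=1 -> F1&~F2 -> 0
Full result column, 4 rows per line (u,v fixed per line; w,z runs 00..11 left to right):
  rows 0-3 [u,v=00]: 0010  = hex 2
  rows 4-7 [u,v=01]: 0000  = hex 0
  rows 8-11 [u,v=10]: 1110  = hex E
  rows 12-15 [u,v=11]: 0000  = hex 0
Counterexample vector (row 0 .. row 15) = 0010000011100000
Output column grouped in 4s = 0010 0000 1110 0000 = 0x20E0
Convert to decimal digit by digit (value = value*16 + digit):
  2 -> 2
  2*16 + 0 = 32
  32*16 + 14 (E) = 526
  526*16 + 0 = 8416
Decimal = 8416

8416


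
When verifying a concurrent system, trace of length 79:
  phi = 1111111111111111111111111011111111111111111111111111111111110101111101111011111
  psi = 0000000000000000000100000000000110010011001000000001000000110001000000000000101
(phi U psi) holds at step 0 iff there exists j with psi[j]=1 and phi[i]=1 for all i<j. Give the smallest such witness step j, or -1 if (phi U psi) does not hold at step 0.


(phi U psi) at 0: need smallest j with psi[j]=1 and phi[i]=1 for all i in [0,j).
Scan from step 0:
  step 0: phi=1, psi=0 -> continue
  step 1: phi=1, psi=0 -> continue
  step 2: phi=1, psi=0 -> continue
  step 3: phi=1, psi=0 -> continue
  step 19: psi=1 and phi held for [0,19) -> witness found
Witness step = 19

19


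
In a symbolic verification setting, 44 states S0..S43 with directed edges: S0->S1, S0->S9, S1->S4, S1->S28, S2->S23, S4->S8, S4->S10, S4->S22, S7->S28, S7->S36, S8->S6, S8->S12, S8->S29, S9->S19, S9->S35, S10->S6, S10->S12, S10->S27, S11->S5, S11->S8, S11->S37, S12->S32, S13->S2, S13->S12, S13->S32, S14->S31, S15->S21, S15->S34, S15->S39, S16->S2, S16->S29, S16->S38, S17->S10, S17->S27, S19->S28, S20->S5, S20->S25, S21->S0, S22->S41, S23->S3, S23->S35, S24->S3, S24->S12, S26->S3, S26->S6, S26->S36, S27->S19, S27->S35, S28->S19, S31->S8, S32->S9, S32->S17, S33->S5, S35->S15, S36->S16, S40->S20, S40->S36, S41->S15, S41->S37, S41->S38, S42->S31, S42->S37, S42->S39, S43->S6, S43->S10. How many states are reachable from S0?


BFS from S0:
  layer 0: {S0}
  layer 1: {S1, S9}
  layer 2: {S4, S19, S28, S35}
  layer 3: {S8, S10, S15, S22}
  layer 4: {S6, S12, S21, S27, S29, S34, S39, S41}
  layer 5: {S32, S37, S38}
  layer 6: {S17}
Reachable set: {S0, S1, S4, S6, S8, S9, S10, S12, S15, S17, S19, S21, S22, S27, S28, S29, S32, S34, S35, S37, S38, S39, S41}
Count = 23

23


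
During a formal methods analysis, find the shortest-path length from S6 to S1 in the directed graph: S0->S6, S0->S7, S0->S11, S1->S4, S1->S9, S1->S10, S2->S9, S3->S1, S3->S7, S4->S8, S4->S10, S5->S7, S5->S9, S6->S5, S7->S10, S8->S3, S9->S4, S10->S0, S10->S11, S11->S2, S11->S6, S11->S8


BFS layer-by-layer from S6:
  dist 0: {S6}
  dist 1: {S5}
  dist 2: {S7, S9}
  dist 3: {S4, S10}
  dist 4: {S0, S8, S11}
  dist 5: {S2, S3}
  dist 6: {S1}
  -> S1 reached at distance 6
Shortest path length = 6

6


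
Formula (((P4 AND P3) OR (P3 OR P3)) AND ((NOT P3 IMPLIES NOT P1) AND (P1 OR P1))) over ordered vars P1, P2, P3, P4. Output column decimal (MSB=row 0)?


Formula: (((P4 AND P3) OR (P3 OR P3)) AND ((NOT P3 IMPLIES NOT P1) AND (P1 OR P1))) over P1, P2, P3, P4 (16 rows)
Evaluate each row (bits = P1,P2,P3,P4, MSB first):
  row 0 [0000]: (((0 AND 0) OR (0 OR 0)) AND ((NOT 0 IMPLIES NOT 0) AND (0 OR 0))) -> 0
  row 1 [0001]: (((1 AND 0) OR (0 OR 0)) AND ((NOT 0 IMPLIES NOT 0) AND (0 OR 0))) -> 0
  row 2 [0010]: (((0 AND 1) OR (1 OR 1)) AND ((NOT 1 IMPLIES NOT 0) AND (0 OR 0))) -> 0
  row 3 [0011]: (((1 AND 1) OR (1 OR 1)) AND ((NOT 1 IMPLIES NOT 0) AND (0 OR 0))) -> 0
  row 4 [0100]: (((0 AND 0) OR (0 OR 0)) AND ((NOT 0 IMPLIES NOT 0) AND (0 OR 0))) -> 0
  row 5 [0101]: (((1 AND 0) OR (0 OR 0)) AND ((NOT 0 IMPLIES NOT 0) AND (0 OR 0))) -> 0
  row 6 [0110]: (((0 AND 1) OR (1 OR 1)) AND ((NOT 1 IMPLIES NOT 0) AND (0 OR 0))) -> 0
  row 7 [0111]: (((1 AND 1) OR (1 OR 1)) AND ((NOT 1 IMPLIES NOT 0) AND (0 OR 0))) -> 0
  row 8 [1000]: (((0 AND 0) OR (0 OR 0)) AND ((NOT 0 IMPLIES NOT 1) AND (1 OR 1))) -> 0
  row 9 [1001]: (((1 AND 0) OR (0 OR 0)) AND ((NOT 0 IMPLIES NOT 1) AND (1 OR 1))) -> 0
  row 10 [1010]: (((0 AND 1) OR (1 OR 1)) AND ((NOT 1 IMPLIES NOT 1) AND (1 OR 1))) -> 1
  row 11 [1011]: (((1 AND 1) OR (1 OR 1)) AND ((NOT 1 IMPLIES NOT 1) AND (1 OR 1))) -> 1
  row 12 [1100]: (((0 AND 0) OR (0 OR 0)) AND ((NOT 0 IMPLIES NOT 1) AND (1 OR 1))) -> 0
  row 13 [1101]: (((1 AND 0) OR (0 OR 0)) AND ((NOT 0 IMPLIES NOT 1) AND (1 OR 1))) -> 0
  row 14 [1110]: (((0 AND 1) OR (1 OR 1)) AND ((NOT 1 IMPLIES NOT 1) AND (1 OR 1))) -> 1
  row 15 [1111]: (((1 AND 1) OR (1 OR 1)) AND ((NOT 1 IMPLIES NOT 1) AND (1 OR 1))) -> 1
Full result column, 4 rows per line (P1,P2 fixed per line; P3,P4 runs 00..11 left to right):
  rows 0-3 [P1,P2=00]: 0000  = hex 0
  rows 4-7 [P1,P2=01]: 0000  = hex 0
  rows 8-11 [P1,P2=10]: 0011  = hex 3
  rows 12-15 [P1,P2=11]: 0011  = hex 3
Output column (row 0 .. row 15) = 0000000000110011
Output column grouped in 4s = 0000 0000 0011 0011 = 0x0033
Convert to decimal digit by digit (value = value*16 + digit):
  0 -> 0
  0*16 + 0 = 0
  0*16 + 3 = 3
  3*16 + 3 = 51
Decimal = 51

51


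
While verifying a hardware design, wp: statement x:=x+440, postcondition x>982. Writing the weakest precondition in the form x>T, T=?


Formula: wp(x:=E, P) = P[E/x] (substitute E for x in postcondition)
Step 1: Postcondition: x>982
Step 2: Substitute x+440 for x: x+440>982
Step 3: Solve for x: x > 982-440 = 542

542


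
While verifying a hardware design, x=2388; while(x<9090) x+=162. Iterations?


Step 1: x goes from 2388 toward 9090 by 162; the body runs while x<9090, so iterations = ceil((bound-start)/step)
Step 2: Distance=6702
Step 3: ceil(6702/162)=42

42


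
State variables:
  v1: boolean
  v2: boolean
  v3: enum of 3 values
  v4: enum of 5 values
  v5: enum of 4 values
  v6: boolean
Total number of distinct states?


State space = product of domain sizes of all variables.
Domain sizes:
  v1 (boolean): 2
  v2 (boolean): 2
  v3 (enum of 3 values): 3
  v4 (enum of 5 values): 5
  v5 (enum of 4 values): 4
  v6 (boolean): 2
Product = 2 * 2 * 3 * 5 * 4 * 2 = 480

480


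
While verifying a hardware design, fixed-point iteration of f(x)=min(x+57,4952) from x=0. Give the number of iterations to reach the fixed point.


Step 1: x=0, cap=4952, increment=57
Step 2: x grows by 57 each step until capped at 4952; fixed point is x=4952
Step 3: iterations = ceil(4952/57) = 87

87


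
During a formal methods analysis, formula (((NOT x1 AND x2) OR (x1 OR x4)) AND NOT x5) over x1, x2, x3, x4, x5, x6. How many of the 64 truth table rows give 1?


Formula: (((NOT x1 AND x2) OR (x1 OR x4)) AND NOT x5) over 6 vars (64 rows)
Evaluate each row (x1, x2, x3, x4, x5, x6 as bits, MSB first):
  row 0 [000000]: (((NOT 0 AND 0) OR (0 OR 0)) AND NOT 0) -> 0
  row 1 [000001]: (((NOT 0 AND 0) OR (0 OR 0)) AND NOT 0) -> 0
  row 2 [000010]: (((NOT 0 AND 0) OR (0 OR 0)) AND NOT 1) -> 0
  row 3 [000011]: (((NOT 0 AND 0) OR (0 OR 0)) AND NOT 1) -> 0
  row 4 [000100]: (((NOT 0 AND 0) OR (0 OR 1)) AND NOT 0) -> 1
  (every remaining row is evaluated the same way; all 64 results are listed next)
Full result column, 8 rows per line (x1,x2,x3 fixed per line; x4,x5,x6 runs 000..111 left to right):
  rows 0-7 [x1,x2,x3=000]: 00001100  (ones: 2)
  rows 8-15 [x1,x2,x3=001]: 00001100  (ones: 2)
  rows 16-23 [x1,x2,x3=010]: 11001100  (ones: 4)
  rows 24-31 [x1,x2,x3=011]: 11001100  (ones: 4)
  rows 32-39 [x1,x2,x3=100]: 11001100  (ones: 4)
  rows 40-47 [x1,x2,x3=101]: 11001100  (ones: 4)
  rows 48-55 [x1,x2,x3=110]: 11001100  (ones: 4)
  rows 56-63 [x1,x2,x3=111]: 11001100  (ones: 4)
Count of 1-rows = 2+2+4+4+4+4+4+4 = 28

28


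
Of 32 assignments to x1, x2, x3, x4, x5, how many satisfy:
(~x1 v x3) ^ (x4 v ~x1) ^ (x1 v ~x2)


CNF with 3 clauses over 5 vars (32 assignments).
An assignment satisfies CNF iff every clause has >=1 true literal.
Check each row (bits = x1,x2,x3,x4,x5; clause T/F shown):
  row 0 [00000]: clauses=TTT -> 1
  row 1 [00001]: clauses=TTT -> 1
  row 2 [00010]: clauses=TTT -> 1
  row 3 [00011]: clauses=TTT -> 1
  row 4 [00100]: clauses=TTT -> 1
  row 5 [00101]: clauses=TTT -> 1
  row 6 [00110]: clauses=TTT -> 1
  row 7 [00111]: clauses=TTT -> 1
  row 8 [01000]: clauses=TTF -> 0
  row 9 [01001]: clauses=TTF -> 0
  row 10 [01010]: clauses=TTF -> 0
  row 11 [01011]: clauses=TTF -> 0
  row 12 [01100]: clauses=TTF -> 0
  row 13 [01101]: clauses=TTF -> 0
  row 14 [01110]: clauses=TTF -> 0
  row 15 [01111]: clauses=TTF -> 0
  row 16 [10000]: clauses=FFT -> 0
  row 17 [10001]: clauses=FFT -> 0
  row 18 [10010]: clauses=FTT -> 0
  row 19 [10011]: clauses=FTT -> 0
  row 20 [10100]: clauses=TFT -> 0
  row 21 [10101]: clauses=TFT -> 0
  row 22 [10110]: clauses=TTT -> 1
  row 23 [10111]: clauses=TTT -> 1
  row 24 [11000]: clauses=FFT -> 0
  row 25 [11001]: clauses=FFT -> 0
  row 26 [11010]: clauses=FTT -> 0
  row 27 [11011]: clauses=FTT -> 0
  row 28 [11100]: clauses=TFT -> 0
  row 29 [11101]: clauses=TFT -> 0
  row 30 [11110]: clauses=TTT -> 1
  row 31 [11111]: clauses=TTT -> 1
Full result column, 8 rows per line (x1,x2 fixed per line; x3,x4,x5 runs 000..111 left to right):
  rows 0-7 [x1,x2=00]: 11111111  (ones: 8)
  rows 8-15 [x1,x2=01]: 00000000  (ones: 0)
  rows 16-23 [x1,x2=10]: 00000011  (ones: 2)
  rows 24-31 [x1,x2=11]: 00000011  (ones: 2)
Satisfying assignments = 8+0+2+2 = 12

12


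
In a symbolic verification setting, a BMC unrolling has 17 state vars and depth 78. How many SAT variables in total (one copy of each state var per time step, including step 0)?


BMC unrolls to depth k, creating one copy of each state var for steps 0..k.
Step count = 78 + 1 = 79 (steps 0 through 78)
Vars per step = 17
Total = 17 * 79 = 1343

1343


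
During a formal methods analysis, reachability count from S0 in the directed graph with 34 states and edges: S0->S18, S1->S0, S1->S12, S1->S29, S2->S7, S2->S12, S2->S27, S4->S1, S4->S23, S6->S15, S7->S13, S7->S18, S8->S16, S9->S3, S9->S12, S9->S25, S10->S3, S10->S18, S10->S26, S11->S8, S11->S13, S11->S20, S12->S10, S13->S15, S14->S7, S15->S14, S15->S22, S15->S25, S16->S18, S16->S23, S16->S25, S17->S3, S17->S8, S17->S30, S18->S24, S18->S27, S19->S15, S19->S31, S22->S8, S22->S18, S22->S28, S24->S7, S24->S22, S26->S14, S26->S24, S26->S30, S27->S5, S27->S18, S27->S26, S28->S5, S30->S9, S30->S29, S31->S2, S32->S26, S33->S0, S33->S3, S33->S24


BFS from S0:
  layer 0: {S0}
  layer 1: {S18}
  layer 2: {S24, S27}
  layer 3: {S5, S7, S22, S26}
  layer 4: {S8, S13, S14, S28, S30}
  layer 5: {S9, S15, S16, S29}
  layer 6: {S3, S12, S23, S25}
  layer 7: {S10}
Reachable set: {S0, S3, S5, S7, S8, S9, S10, S12, S13, S14, S15, S16, S18, S22, S23, S24, S25, S26, S27, S28, S29, S30}
Count = 22

22


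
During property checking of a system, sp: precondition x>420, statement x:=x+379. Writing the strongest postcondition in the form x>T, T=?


Formula: sp(P, x:=E) = exists old_x. (x = E[old_x/x]) AND P[old_x/x] (old_x is the value of x before the assignment; eliminate old_x by solving x = E[old_x/x] for old_x)
Step 1: Precondition P: x>420, i.e. old_x > 420
Step 2: Assignment gives x = old_x + 379, so old_x = x - 379
Step 3: Substitute into P: x - 379 > 420
Step 4: Simplify: x > 420+379 = 799

799


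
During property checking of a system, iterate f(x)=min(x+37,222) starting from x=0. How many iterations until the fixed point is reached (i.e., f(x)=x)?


Step 1: x=0, cap=222, increment=37
Step 2: x grows by 37 each step until capped at 222; fixed point is x=222
Step 3: iterations = ceil(222/37) = 6

6


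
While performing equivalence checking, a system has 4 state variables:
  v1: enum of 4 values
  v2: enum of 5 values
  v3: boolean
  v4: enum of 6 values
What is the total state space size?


State space = product of domain sizes of all variables.
Domain sizes:
  v1 (enum of 4 values): 4
  v2 (enum of 5 values): 5
  v3 (boolean): 2
  v4 (enum of 6 values): 6
Product = 4 * 5 * 2 * 6 = 240

240


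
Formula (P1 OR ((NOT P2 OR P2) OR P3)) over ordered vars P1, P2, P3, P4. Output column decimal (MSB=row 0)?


Formula: (P1 OR ((NOT P2 OR P2) OR P3)) over P1, P2, P3, P4 (16 rows)
Evaluate each row (bits = P1,P2,P3,P4, MSB first):
  row 0 [0000]: (0 OR ((NOT 0 OR 0) OR 0)) -> 1
  row 1 [0001]: (0 OR ((NOT 0 OR 0) OR 0)) -> 1
  row 2 [0010]: (0 OR ((NOT 0 OR 0) OR 1)) -> 1
  row 3 [0011]: (0 OR ((NOT 0 OR 0) OR 1)) -> 1
  row 4 [0100]: (0 OR ((NOT 1 OR 1) OR 0)) -> 1
  row 5 [0101]: (0 OR ((NOT 1 OR 1) OR 0)) -> 1
  row 6 [0110]: (0 OR ((NOT 1 OR 1) OR 1)) -> 1
  row 7 [0111]: (0 OR ((NOT 1 OR 1) OR 1)) -> 1
  row 8 [1000]: (1 OR ((NOT 0 OR 0) OR 0)) -> 1
  row 9 [1001]: (1 OR ((NOT 0 OR 0) OR 0)) -> 1
  row 10 [1010]: (1 OR ((NOT 0 OR 0) OR 1)) -> 1
  row 11 [1011]: (1 OR ((NOT 0 OR 0) OR 1)) -> 1
  row 12 [1100]: (1 OR ((NOT 1 OR 1) OR 0)) -> 1
  row 13 [1101]: (1 OR ((NOT 1 OR 1) OR 0)) -> 1
  row 14 [1110]: (1 OR ((NOT 1 OR 1) OR 1)) -> 1
  row 15 [1111]: (1 OR ((NOT 1 OR 1) OR 1)) -> 1
Full result column, 4 rows per line (P1,P2 fixed per line; P3,P4 runs 00..11 left to right):
  rows 0-3 [P1,P2=00]: 1111  = hex F
  rows 4-7 [P1,P2=01]: 1111  = hex F
  rows 8-11 [P1,P2=10]: 1111  = hex F
  rows 12-15 [P1,P2=11]: 1111  = hex F
Output column (row 0 .. row 15) = 1111111111111111
Output column grouped in 4s = 1111 1111 1111 1111 = 0xFFFF
Convert to decimal digit by digit (value = value*16 + digit):
  F -> 15
  15*16 + 15 (F) = 255
  255*16 + 15 (F) = 4095
  4095*16 + 15 (F) = 65535
Decimal = 65535

65535


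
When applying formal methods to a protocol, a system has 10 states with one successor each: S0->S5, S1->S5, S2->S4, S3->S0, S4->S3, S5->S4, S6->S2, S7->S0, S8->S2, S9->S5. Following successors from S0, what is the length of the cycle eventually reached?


Trace from S0 until a state repeats:
  S0 -> S5 -> S4 -> S3 -> S0
S0 first seen at step 0, revisited at step 4.
Cycle length = 4 - 0 = 4

4


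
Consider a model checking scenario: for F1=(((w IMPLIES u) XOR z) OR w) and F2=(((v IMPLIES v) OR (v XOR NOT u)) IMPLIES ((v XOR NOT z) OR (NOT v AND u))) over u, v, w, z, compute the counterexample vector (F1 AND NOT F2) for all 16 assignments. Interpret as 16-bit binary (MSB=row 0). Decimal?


F1 = (((w IMPLIES u) XOR z) OR w)
F2 = (((v IMPLIES v) OR (v XOR NOT u)) IMPLIES ((v XOR NOT z) OR (NOT v AND u)))
Counterexample to F1=>F2 is where F1=1 and F2=0.
Evaluate each row (bits = u,v,w,z, MSB first):
  row 0 [0000]: F1=1 F2=1 -> F1&~F2 -> 0
  row 1 [0001]: F1=0 F2=0 -> F1&~F2 -> 0
  row 2 [0010]: F1=1 F2=1 -> F1&~F2 -> 0
  row 3 [0011]: F1=1 F2=0 -> F1&~F2 -> 1
  row 4 [0100]: F1=1 F2=0 -> F1&~F2 -> 1
  row 5 [0101]: F1=0 F2=1 -> F1&~F2 -> 0
  row 6 [0110]: F1=1 F2=0 -> F1&~F2 -> 1
  row 7 [0111]: F1=1 F2=1 -> F1&~F2 -> 0
  row 8 [1000]: F1=1 F2=1 -> F1&~F2 -> 0
  row 9 [1001]: F1=0 F2=1 -> F1&~F2 -> 0
  row 10 [1010]: F1=1 F2=1 -> F1&~F2 -> 0
  row 11 [1011]: F1=1 F2=1 -> F1&~F2 -> 0
  row 12 [1100]: F1=1 F2=0 -> F1&~F2 -> 1
  row 13 [1101]: F1=0 F2=1 -> F1&~F2 -> 0
  row 14 [1110]: F1=1 F2=0 -> F1&~F2 -> 1
  row 15 [1111]: F1=1 F2=1 -> F1&~F2 -> 0
Full result column, 4 rows per line (u,v fixed per line; w,z runs 00..11 left to right):
  rows 0-3 [u,v=00]: 0001  = hex 1
  rows 4-7 [u,v=01]: 1010  = hex A
  rows 8-11 [u,v=10]: 0000  = hex 0
  rows 12-15 [u,v=11]: 1010  = hex A
Counterexample vector (row 0 .. row 15) = 0001101000001010
Output column grouped in 4s = 0001 1010 0000 1010 = 0x1A0A
Convert to decimal digit by digit (value = value*16 + digit):
  1 -> 1
  1*16 + 10 (A) = 26
  26*16 + 0 = 416
  416*16 + 10 (A) = 6666
Decimal = 6666

6666


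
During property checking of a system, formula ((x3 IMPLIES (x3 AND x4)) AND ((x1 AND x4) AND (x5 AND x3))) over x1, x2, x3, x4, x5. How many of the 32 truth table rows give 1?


Formula: ((x3 IMPLIES (x3 AND x4)) AND ((x1 AND x4) AND (x5 AND x3))) over 5 vars (32 rows)
Evaluate each row (x1, x2, x3, x4, x5 as bits, MSB first):
  row 0 [00000]: ((0 IMPLIES (0 AND 0)) AND ((0 AND 0) AND (0 AND 0))) -> 0
  row 1 [00001]: ((0 IMPLIES (0 AND 0)) AND ((0 AND 0) AND (1 AND 0))) -> 0
  row 2 [00010]: ((0 IMPLIES (0 AND 1)) AND ((0 AND 1) AND (0 AND 0))) -> 0
  row 3 [00011]: ((0 IMPLIES (0 AND 1)) AND ((0 AND 1) AND (1 AND 0))) -> 0
  row 4 [00100]: ((1 IMPLIES (1 AND 0)) AND ((0 AND 0) AND (0 AND 1))) -> 0
  row 5 [00101]: ((1 IMPLIES (1 AND 0)) AND ((0 AND 0) AND (1 AND 1))) -> 0
  row 6 [00110]: ((1 IMPLIES (1 AND 1)) AND ((0 AND 1) AND (0 AND 1))) -> 0
  row 7 [00111]: ((1 IMPLIES (1 AND 1)) AND ((0 AND 1) AND (1 AND 1))) -> 0
  row 8 [01000]: ((0 IMPLIES (0 AND 0)) AND ((0 AND 0) AND (0 AND 0))) -> 0
  row 9 [01001]: ((0 IMPLIES (0 AND 0)) AND ((0 AND 0) AND (1 AND 0))) -> 0
  row 10 [01010]: ((0 IMPLIES (0 AND 1)) AND ((0 AND 1) AND (0 AND 0))) -> 0
  row 11 [01011]: ((0 IMPLIES (0 AND 1)) AND ((0 AND 1) AND (1 AND 0))) -> 0
  row 12 [01100]: ((1 IMPLIES (1 AND 0)) AND ((0 AND 0) AND (0 AND 1))) -> 0
  row 13 [01101]: ((1 IMPLIES (1 AND 0)) AND ((0 AND 0) AND (1 AND 1))) -> 0
  row 14 [01110]: ((1 IMPLIES (1 AND 1)) AND ((0 AND 1) AND (0 AND 1))) -> 0
  row 15 [01111]: ((1 IMPLIES (1 AND 1)) AND ((0 AND 1) AND (1 AND 1))) -> 0
  row 16 [10000]: ((0 IMPLIES (0 AND 0)) AND ((1 AND 0) AND (0 AND 0))) -> 0
  row 17 [10001]: ((0 IMPLIES (0 AND 0)) AND ((1 AND 0) AND (1 AND 0))) -> 0
  row 18 [10010]: ((0 IMPLIES (0 AND 1)) AND ((1 AND 1) AND (0 AND 0))) -> 0
  row 19 [10011]: ((0 IMPLIES (0 AND 1)) AND ((1 AND 1) AND (1 AND 0))) -> 0
  row 20 [10100]: ((1 IMPLIES (1 AND 0)) AND ((1 AND 0) AND (0 AND 1))) -> 0
  row 21 [10101]: ((1 IMPLIES (1 AND 0)) AND ((1 AND 0) AND (1 AND 1))) -> 0
  row 22 [10110]: ((1 IMPLIES (1 AND 1)) AND ((1 AND 1) AND (0 AND 1))) -> 0
  row 23 [10111]: ((1 IMPLIES (1 AND 1)) AND ((1 AND 1) AND (1 AND 1))) -> 1
  row 24 [11000]: ((0 IMPLIES (0 AND 0)) AND ((1 AND 0) AND (0 AND 0))) -> 0
  row 25 [11001]: ((0 IMPLIES (0 AND 0)) AND ((1 AND 0) AND (1 AND 0))) -> 0
  row 26 [11010]: ((0 IMPLIES (0 AND 1)) AND ((1 AND 1) AND (0 AND 0))) -> 0
  row 27 [11011]: ((0 IMPLIES (0 AND 1)) AND ((1 AND 1) AND (1 AND 0))) -> 0
  row 28 [11100]: ((1 IMPLIES (1 AND 0)) AND ((1 AND 0) AND (0 AND 1))) -> 0
  row 29 [11101]: ((1 IMPLIES (1 AND 0)) AND ((1 AND 0) AND (1 AND 1))) -> 0
  row 30 [11110]: ((1 IMPLIES (1 AND 1)) AND ((1 AND 1) AND (0 AND 1))) -> 0
  row 31 [11111]: ((1 IMPLIES (1 AND 1)) AND ((1 AND 1) AND (1 AND 1))) -> 1
Full result column, 8 rows per line (x1,x2 fixed per line; x3,x4,x5 runs 000..111 left to right):
  rows 0-7 [x1,x2=00]: 00000000  (ones: 0)
  rows 8-15 [x1,x2=01]: 00000000  (ones: 0)
  rows 16-23 [x1,x2=10]: 00000001  (ones: 1)
  rows 24-31 [x1,x2=11]: 00000001  (ones: 1)
Count of 1-rows = 0+0+1+1 = 2

2


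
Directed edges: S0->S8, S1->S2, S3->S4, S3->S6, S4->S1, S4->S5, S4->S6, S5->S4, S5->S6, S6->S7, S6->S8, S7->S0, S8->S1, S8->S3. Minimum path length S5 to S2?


BFS layer-by-layer from S5:
  dist 0: {S5}
  dist 1: {S4, S6}
  dist 2: {S1, S7, S8}
  dist 3: {S0, S2, S3}
  -> S2 reached at distance 3
Shortest path length = 3

3


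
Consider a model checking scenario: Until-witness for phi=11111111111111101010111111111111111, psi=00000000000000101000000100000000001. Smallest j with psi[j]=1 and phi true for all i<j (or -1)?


(phi U psi) at 0: need smallest j with psi[j]=1 and phi[i]=1 for all i in [0,j).
Scan from step 0:
  step 0: phi=1, psi=0 -> continue
  step 1: phi=1, psi=0 -> continue
  step 2: phi=1, psi=0 -> continue
  step 3: phi=1, psi=0 -> continue
  step 14: psi=1 and phi held for [0,14) -> witness found
Witness step = 14

14


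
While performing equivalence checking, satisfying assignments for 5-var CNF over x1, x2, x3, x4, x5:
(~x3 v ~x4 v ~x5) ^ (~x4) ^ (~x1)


CNF with 3 clauses over 5 vars (32 assignments).
An assignment satisfies CNF iff every clause has >=1 true literal.
Check each row (bits = x1,x2,x3,x4,x5; clause T/F shown):
  row 0 [00000]: clauses=TTT -> 1
  row 1 [00001]: clauses=TTT -> 1
  row 2 [00010]: clauses=TFT -> 0
  row 3 [00011]: clauses=TFT -> 0
  row 4 [00100]: clauses=TTT -> 1
  row 5 [00101]: clauses=TTT -> 1
  row 6 [00110]: clauses=TFT -> 0
  row 7 [00111]: clauses=FFT -> 0
  row 8 [01000]: clauses=TTT -> 1
  row 9 [01001]: clauses=TTT -> 1
  row 10 [01010]: clauses=TFT -> 0
  row 11 [01011]: clauses=TFT -> 0
  row 12 [01100]: clauses=TTT -> 1
  row 13 [01101]: clauses=TTT -> 1
  row 14 [01110]: clauses=TFT -> 0
  row 15 [01111]: clauses=FFT -> 0
  row 16 [10000]: clauses=TTF -> 0
  row 17 [10001]: clauses=TTF -> 0
  row 18 [10010]: clauses=TFF -> 0
  row 19 [10011]: clauses=TFF -> 0
  row 20 [10100]: clauses=TTF -> 0
  row 21 [10101]: clauses=TTF -> 0
  row 22 [10110]: clauses=TFF -> 0
  row 23 [10111]: clauses=FFF -> 0
  row 24 [11000]: clauses=TTF -> 0
  row 25 [11001]: clauses=TTF -> 0
  row 26 [11010]: clauses=TFF -> 0
  row 27 [11011]: clauses=TFF -> 0
  row 28 [11100]: clauses=TTF -> 0
  row 29 [11101]: clauses=TTF -> 0
  row 30 [11110]: clauses=TFF -> 0
  row 31 [11111]: clauses=FFF -> 0
Full result column, 8 rows per line (x1,x2 fixed per line; x3,x4,x5 runs 000..111 left to right):
  rows 0-7 [x1,x2=00]: 11001100  (ones: 4)
  rows 8-15 [x1,x2=01]: 11001100  (ones: 4)
  rows 16-23 [x1,x2=10]: 00000000  (ones: 0)
  rows 24-31 [x1,x2=11]: 00000000  (ones: 0)
Satisfying assignments = 4+4+0+0 = 8

8


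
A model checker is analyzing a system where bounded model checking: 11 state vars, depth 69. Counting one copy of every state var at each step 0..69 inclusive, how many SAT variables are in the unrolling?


BMC unrolls to depth k, creating one copy of each state var for steps 0..k.
Step count = 69 + 1 = 70 (steps 0 through 69)
Vars per step = 11
Total = 11 * 70 = 770

770


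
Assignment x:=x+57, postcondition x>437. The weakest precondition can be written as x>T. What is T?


Formula: wp(x:=E, P) = P[E/x] (substitute E for x in postcondition)
Step 1: Postcondition: x>437
Step 2: Substitute x+57 for x: x+57>437
Step 3: Solve for x: x > 437-57 = 380

380


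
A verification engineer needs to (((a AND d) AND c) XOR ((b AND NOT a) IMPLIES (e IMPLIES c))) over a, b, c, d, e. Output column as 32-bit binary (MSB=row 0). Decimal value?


Formula: (((a AND d) AND c) XOR ((b AND NOT a) IMPLIES (e IMPLIES c))) over a, b, c, d, e (32 rows)
Evaluate each row (bits = a,b,c,d,e, MSB first):
  row 0 [00000]: (((0 AND 0) AND 0) XOR ((0 AND NOT 0) IMPLIES (0 IMPLIES 0))) -> 1
  row 1 [00001]: (((0 AND 0) AND 0) XOR ((0 AND NOT 0) IMPLIES (1 IMPLIES 0))) -> 1
  row 2 [00010]: (((0 AND 1) AND 0) XOR ((0 AND NOT 0) IMPLIES (0 IMPLIES 0))) -> 1
  row 3 [00011]: (((0 AND 1) AND 0) XOR ((0 AND NOT 0) IMPLIES (1 IMPLIES 0))) -> 1
  row 4 [00100]: (((0 AND 0) AND 1) XOR ((0 AND NOT 0) IMPLIES (0 IMPLIES 1))) -> 1
  row 5 [00101]: (((0 AND 0) AND 1) XOR ((0 AND NOT 0) IMPLIES (1 IMPLIES 1))) -> 1
  row 6 [00110]: (((0 AND 1) AND 1) XOR ((0 AND NOT 0) IMPLIES (0 IMPLIES 1))) -> 1
  row 7 [00111]: (((0 AND 1) AND 1) XOR ((0 AND NOT 0) IMPLIES (1 IMPLIES 1))) -> 1
  row 8 [01000]: (((0 AND 0) AND 0) XOR ((1 AND NOT 0) IMPLIES (0 IMPLIES 0))) -> 1
  row 9 [01001]: (((0 AND 0) AND 0) XOR ((1 AND NOT 0) IMPLIES (1 IMPLIES 0))) -> 0
  row 10 [01010]: (((0 AND 1) AND 0) XOR ((1 AND NOT 0) IMPLIES (0 IMPLIES 0))) -> 1
  row 11 [01011]: (((0 AND 1) AND 0) XOR ((1 AND NOT 0) IMPLIES (1 IMPLIES 0))) -> 0
  row 12 [01100]: (((0 AND 0) AND 1) XOR ((1 AND NOT 0) IMPLIES (0 IMPLIES 1))) -> 1
  row 13 [01101]: (((0 AND 0) AND 1) XOR ((1 AND NOT 0) IMPLIES (1 IMPLIES 1))) -> 1
  row 14 [01110]: (((0 AND 1) AND 1) XOR ((1 AND NOT 0) IMPLIES (0 IMPLIES 1))) -> 1
  row 15 [01111]: (((0 AND 1) AND 1) XOR ((1 AND NOT 0) IMPLIES (1 IMPLIES 1))) -> 1
  row 16 [10000]: (((1 AND 0) AND 0) XOR ((0 AND NOT 1) IMPLIES (0 IMPLIES 0))) -> 1
  row 17 [10001]: (((1 AND 0) AND 0) XOR ((0 AND NOT 1) IMPLIES (1 IMPLIES 0))) -> 1
  row 18 [10010]: (((1 AND 1) AND 0) XOR ((0 AND NOT 1) IMPLIES (0 IMPLIES 0))) -> 1
  row 19 [10011]: (((1 AND 1) AND 0) XOR ((0 AND NOT 1) IMPLIES (1 IMPLIES 0))) -> 1
  row 20 [10100]: (((1 AND 0) AND 1) XOR ((0 AND NOT 1) IMPLIES (0 IMPLIES 1))) -> 1
  row 21 [10101]: (((1 AND 0) AND 1) XOR ((0 AND NOT 1) IMPLIES (1 IMPLIES 1))) -> 1
  row 22 [10110]: (((1 AND 1) AND 1) XOR ((0 AND NOT 1) IMPLIES (0 IMPLIES 1))) -> 0
  row 23 [10111]: (((1 AND 1) AND 1) XOR ((0 AND NOT 1) IMPLIES (1 IMPLIES 1))) -> 0
  row 24 [11000]: (((1 AND 0) AND 0) XOR ((1 AND NOT 1) IMPLIES (0 IMPLIES 0))) -> 1
  row 25 [11001]: (((1 AND 0) AND 0) XOR ((1 AND NOT 1) IMPLIES (1 IMPLIES 0))) -> 1
  row 26 [11010]: (((1 AND 1) AND 0) XOR ((1 AND NOT 1) IMPLIES (0 IMPLIES 0))) -> 1
  row 27 [11011]: (((1 AND 1) AND 0) XOR ((1 AND NOT 1) IMPLIES (1 IMPLIES 0))) -> 1
  row 28 [11100]: (((1 AND 0) AND 1) XOR ((1 AND NOT 1) IMPLIES (0 IMPLIES 1))) -> 1
  row 29 [11101]: (((1 AND 0) AND 1) XOR ((1 AND NOT 1) IMPLIES (1 IMPLIES 1))) -> 1
  row 30 [11110]: (((1 AND 1) AND 1) XOR ((1 AND NOT 1) IMPLIES (0 IMPLIES 1))) -> 0
  row 31 [11111]: (((1 AND 1) AND 1) XOR ((1 AND NOT 1) IMPLIES (1 IMPLIES 1))) -> 0
Full result column, 4 rows per line (a,b,c fixed per line; d,e runs 00..11 left to right):
  rows 0-3 [a,b,c=000]: 1111  = hex F
  rows 4-7 [a,b,c=001]: 1111  = hex F
  rows 8-11 [a,b,c=010]: 1010  = hex A
  rows 12-15 [a,b,c=011]: 1111  = hex F
  rows 16-19 [a,b,c=100]: 1111  = hex F
  rows 20-23 [a,b,c=101]: 1100  = hex C
  rows 24-27 [a,b,c=110]: 1111  = hex F
  rows 28-31 [a,b,c=111]: 1100  = hex C
Output column (row 0 .. row 31) = 11111111101011111111110011111100
Output column grouped in 4s = 1111 1111 1010 1111 1111 1100 1111 1100 = 0xFFAFFCFC
Convert to decimal digit by digit (value = value*16 + digit):
  F -> 15
  15*16 + 15 (F) = 255
  255*16 + 10 (A) = 4090
  4090*16 + 15 (F) = 65455
  65455*16 + 15 (F) = 1047295
  1047295*16 + 12 (C) = 16756732
  16756732*16 + 15 (F) = 268107727
  268107727*16 + 12 (C) = 4289723644
Decimal = 4289723644

4289723644
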